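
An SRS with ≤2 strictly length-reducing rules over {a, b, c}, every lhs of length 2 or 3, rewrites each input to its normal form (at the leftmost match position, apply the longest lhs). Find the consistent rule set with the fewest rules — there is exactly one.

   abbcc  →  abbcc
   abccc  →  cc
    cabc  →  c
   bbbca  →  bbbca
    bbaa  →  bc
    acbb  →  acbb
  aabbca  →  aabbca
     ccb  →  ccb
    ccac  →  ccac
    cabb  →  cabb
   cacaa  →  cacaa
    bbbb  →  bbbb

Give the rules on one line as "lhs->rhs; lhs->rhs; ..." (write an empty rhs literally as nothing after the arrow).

  | abbcc
  | abccc => cc
  | cabc => c
  | bbbca

abc->; baa->c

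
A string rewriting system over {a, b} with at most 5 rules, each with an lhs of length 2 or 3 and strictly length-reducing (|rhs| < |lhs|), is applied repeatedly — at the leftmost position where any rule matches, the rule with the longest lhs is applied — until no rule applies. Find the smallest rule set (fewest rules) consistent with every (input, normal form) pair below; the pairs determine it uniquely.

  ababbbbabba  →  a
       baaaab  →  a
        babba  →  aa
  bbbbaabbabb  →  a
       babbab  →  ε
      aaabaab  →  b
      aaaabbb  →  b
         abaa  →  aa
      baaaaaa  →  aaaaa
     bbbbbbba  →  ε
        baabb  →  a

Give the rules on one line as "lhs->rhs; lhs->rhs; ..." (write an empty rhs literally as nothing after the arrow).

  | ababbbbabba => abbbbabba => abbabba => aaabba => abbba => aba => a
  | baaaab => aaab => abb => a
  | babba => bba => aa
  | bbbbaabbabb => bbaabbabb => aaabbabb => abbbabb => ababb => abb => a

aab->bb; ba->; bb->; bba->aa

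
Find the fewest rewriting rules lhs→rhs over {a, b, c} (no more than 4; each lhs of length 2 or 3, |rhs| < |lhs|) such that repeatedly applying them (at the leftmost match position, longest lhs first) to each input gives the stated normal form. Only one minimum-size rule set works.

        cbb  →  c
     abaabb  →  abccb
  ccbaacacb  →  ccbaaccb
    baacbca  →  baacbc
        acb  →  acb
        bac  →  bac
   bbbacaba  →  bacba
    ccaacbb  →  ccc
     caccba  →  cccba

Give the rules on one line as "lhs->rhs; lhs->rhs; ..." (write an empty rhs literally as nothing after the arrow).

  | cbb => c
  | abaabb => abccb
  | ccbaacacb => ccbaaccb
  | baacbca => baacbc

aab->cc; bb->; ca->c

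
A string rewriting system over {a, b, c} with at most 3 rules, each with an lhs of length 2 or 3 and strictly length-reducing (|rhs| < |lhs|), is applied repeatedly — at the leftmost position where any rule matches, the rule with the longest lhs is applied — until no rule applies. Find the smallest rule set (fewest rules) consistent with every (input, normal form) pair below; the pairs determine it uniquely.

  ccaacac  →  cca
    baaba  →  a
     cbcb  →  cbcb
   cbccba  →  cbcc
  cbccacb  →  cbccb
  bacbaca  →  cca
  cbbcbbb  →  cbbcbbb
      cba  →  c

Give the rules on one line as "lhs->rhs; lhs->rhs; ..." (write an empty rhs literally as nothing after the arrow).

ac->; ba->

  | ccaacac => ccaac => cca
  | baaba => aba => a
  | cbcb
  | cbccba => cbcc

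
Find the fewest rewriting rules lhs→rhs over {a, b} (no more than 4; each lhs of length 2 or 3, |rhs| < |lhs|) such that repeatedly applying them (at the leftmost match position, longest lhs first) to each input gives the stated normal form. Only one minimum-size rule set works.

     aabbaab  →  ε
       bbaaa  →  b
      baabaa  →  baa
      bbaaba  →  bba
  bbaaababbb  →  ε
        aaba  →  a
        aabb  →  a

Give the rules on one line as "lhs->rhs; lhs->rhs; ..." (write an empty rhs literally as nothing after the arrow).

  | aabbaab => aaab => bbb => ε
  | bbaaa => bbbb => b
  | baabaa => baa
  | bbaaba => bba

aaa->bb; aba->; abb->; bbb->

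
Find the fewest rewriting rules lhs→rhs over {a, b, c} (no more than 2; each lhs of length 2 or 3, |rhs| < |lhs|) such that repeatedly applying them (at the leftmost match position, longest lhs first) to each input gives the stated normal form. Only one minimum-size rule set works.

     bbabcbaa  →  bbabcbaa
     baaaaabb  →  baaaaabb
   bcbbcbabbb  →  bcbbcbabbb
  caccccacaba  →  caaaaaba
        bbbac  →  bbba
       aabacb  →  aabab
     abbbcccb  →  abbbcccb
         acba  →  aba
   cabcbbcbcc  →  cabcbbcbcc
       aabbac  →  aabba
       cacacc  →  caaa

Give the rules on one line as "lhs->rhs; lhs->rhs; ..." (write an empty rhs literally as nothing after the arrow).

  | bbabcbaa
  | baaaaabb
  | bcbbcbabbb
  | caccccacaba => caaccacaba => caaaacaba => caaaaaba

ac->a; acc->aa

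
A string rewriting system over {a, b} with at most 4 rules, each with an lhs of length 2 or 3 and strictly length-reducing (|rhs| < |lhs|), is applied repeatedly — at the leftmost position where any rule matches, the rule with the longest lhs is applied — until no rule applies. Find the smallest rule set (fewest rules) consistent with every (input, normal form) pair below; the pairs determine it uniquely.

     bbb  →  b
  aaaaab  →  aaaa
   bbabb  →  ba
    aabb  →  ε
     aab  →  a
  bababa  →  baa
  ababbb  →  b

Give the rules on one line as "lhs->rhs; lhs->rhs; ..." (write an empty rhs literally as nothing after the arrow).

  | bbb => bb => b
  | aaaaab => aaaa
  | bbabb => babb => bab => ba
  | aabb => ab => ε

ab->; bab->ba; bb->b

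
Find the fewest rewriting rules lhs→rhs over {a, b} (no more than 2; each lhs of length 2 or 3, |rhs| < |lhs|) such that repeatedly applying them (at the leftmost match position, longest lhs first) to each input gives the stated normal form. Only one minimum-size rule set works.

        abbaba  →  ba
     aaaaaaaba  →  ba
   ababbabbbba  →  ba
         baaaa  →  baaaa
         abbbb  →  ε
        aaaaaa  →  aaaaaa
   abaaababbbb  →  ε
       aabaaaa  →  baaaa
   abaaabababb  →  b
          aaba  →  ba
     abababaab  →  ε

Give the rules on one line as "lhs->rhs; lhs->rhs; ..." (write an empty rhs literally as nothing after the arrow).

  | abbaba => bbaba => aba => ba
  | aaaaaaaba => aaaaaaba => aaaaaba => aaaaba => aaaba => aaba => aba => ba
  | ababbabbbba => babbabbbba => bbbabbbba => babbbba => bbbbba => bbba => ba
  | baaaa

ab->b; bb->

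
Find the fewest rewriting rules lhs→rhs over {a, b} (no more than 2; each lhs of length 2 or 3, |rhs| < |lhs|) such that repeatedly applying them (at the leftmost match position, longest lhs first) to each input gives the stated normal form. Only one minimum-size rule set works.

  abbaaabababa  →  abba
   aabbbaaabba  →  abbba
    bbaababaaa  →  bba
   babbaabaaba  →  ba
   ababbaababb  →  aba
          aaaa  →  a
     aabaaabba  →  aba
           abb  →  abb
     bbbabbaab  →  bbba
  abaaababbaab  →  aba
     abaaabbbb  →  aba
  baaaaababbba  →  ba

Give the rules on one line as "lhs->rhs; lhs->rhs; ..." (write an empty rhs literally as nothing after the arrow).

aa->a; bab->ba

  | abbaaabababa => abbaabababa => abbabababa => abbaababa => abbababa => abbaaba => abbaba => abbaa => abba
  | aabbbaaabba => abbbaaabba => abbbaabba => abbbabba => abbbaba => abbbaa => abbba
  | bbaababaaa => bbababaaa => bbaabaaa => bbabaaa => bbaaaa => bbaaa => bbaa => bba
  | babbaabaaba => babaabaaba => baaabaaba => baabaaba => babaaba => baaaba => baaba => baba => baa => ba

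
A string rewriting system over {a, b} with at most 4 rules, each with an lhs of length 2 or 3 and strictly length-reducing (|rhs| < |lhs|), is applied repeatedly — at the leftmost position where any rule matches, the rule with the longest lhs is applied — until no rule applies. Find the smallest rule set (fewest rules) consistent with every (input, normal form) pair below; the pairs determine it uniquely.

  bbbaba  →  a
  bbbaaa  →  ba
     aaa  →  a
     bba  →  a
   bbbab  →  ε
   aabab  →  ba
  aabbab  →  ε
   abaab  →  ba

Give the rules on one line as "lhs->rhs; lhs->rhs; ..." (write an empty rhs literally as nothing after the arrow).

  | bbbaba => baba => bba => a
  | bbbaaa => baaa => baa => ba
  | aaa => aa => a
  | bba => a

aa->a; abb->ba; bab->bb; bb->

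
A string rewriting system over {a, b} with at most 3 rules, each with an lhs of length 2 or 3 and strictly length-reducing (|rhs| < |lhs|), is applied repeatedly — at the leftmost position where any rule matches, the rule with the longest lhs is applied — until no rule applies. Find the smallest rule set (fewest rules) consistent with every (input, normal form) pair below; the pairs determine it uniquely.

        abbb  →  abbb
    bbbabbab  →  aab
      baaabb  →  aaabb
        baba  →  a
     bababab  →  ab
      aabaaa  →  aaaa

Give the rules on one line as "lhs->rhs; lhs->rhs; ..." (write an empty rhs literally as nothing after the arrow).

  | abbb
  | bbbabbab => babbab => abbab => aab
  | baaabb => aaabb
  | baba => aba => a

aba->a; ba->a; bba->a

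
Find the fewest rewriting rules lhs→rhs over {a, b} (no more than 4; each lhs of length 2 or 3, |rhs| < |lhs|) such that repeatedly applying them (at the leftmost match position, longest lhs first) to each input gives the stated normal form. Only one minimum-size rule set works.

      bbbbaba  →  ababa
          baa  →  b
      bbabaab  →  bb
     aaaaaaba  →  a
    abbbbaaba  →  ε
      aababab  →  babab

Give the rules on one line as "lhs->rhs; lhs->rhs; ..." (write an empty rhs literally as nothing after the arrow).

aa->; aaa->bb; abb->; bbb->a

  | bbbbaba => ababa
  | baa => b
  | bbabaab => bbabb => bb
  | aaaaaaba => bbaaaba => bbbbba => abba => a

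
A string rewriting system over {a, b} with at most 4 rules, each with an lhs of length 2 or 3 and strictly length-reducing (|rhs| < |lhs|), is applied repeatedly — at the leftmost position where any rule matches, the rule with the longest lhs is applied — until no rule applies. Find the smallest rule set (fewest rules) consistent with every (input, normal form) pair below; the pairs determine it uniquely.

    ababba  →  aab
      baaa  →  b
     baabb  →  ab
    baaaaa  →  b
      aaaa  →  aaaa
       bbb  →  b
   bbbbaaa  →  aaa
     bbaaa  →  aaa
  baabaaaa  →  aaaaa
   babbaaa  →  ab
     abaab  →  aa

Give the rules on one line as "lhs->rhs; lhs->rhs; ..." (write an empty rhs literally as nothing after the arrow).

  | ababba => aaba => aab
  | baaa => baa => ba => b
  | baabb => babb => ab
  | baaaaa => baaaa => baaa => baa => ba => b

ba->b; bab->a; bb->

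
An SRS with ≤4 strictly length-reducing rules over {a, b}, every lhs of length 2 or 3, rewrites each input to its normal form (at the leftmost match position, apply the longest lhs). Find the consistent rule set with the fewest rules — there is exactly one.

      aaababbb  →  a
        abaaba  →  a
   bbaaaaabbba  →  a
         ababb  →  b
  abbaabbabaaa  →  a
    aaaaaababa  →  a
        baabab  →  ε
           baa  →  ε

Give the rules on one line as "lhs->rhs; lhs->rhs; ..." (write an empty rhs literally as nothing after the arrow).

  | aaababbb => ababbb => abbb => bb => a
  | abaaba => aaba => ba => a
  | bbaaaaabbba => aaaaaabbba => aaaabbba => aabbba => bbba => aba => a
  | ababb => abb => b

aa->; ab->; ba->a; bb->a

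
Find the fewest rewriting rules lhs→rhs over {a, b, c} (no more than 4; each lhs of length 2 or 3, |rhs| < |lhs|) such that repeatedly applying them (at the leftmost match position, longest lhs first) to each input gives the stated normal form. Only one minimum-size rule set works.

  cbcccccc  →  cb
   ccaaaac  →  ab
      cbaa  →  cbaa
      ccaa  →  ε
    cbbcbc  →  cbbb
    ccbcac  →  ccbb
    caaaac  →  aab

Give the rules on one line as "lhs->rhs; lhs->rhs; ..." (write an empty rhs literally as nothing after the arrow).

ac->b; bc->b; ca->

  | cbcccccc => cbccccc => cbcccc => cbccc => cbcc => cbc => cb
  | ccaaaac => caaac => aac => ab
  | cbaa
  | ccaa => ca => ε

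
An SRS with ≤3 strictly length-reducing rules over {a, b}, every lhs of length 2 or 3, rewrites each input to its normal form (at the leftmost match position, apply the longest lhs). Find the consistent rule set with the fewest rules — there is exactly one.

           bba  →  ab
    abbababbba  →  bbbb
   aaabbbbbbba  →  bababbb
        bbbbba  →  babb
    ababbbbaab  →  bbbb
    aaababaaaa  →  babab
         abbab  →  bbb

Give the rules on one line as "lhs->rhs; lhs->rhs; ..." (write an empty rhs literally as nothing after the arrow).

aa->b; bba->ab

  | bba => ab
  | abbababbba => aabbabbba => bbbabbba => babbbba => babbab => baabb => bbbb
  | aaabbbbbbba => babbbbbbba => babbbbbab => babbbabb => bababbb
  | bbbbba => bbbab => babb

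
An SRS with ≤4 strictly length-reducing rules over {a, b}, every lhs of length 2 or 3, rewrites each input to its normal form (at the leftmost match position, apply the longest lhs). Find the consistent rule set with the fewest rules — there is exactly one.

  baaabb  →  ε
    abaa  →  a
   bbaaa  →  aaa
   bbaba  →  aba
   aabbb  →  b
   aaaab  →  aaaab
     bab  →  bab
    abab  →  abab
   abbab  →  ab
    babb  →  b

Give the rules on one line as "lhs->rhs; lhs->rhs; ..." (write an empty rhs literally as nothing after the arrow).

abb->bb; baa->; bb->

  | baaabb => abb => bb => ε
  | abaa => a
  | bbaaa => aaa
  | bbaba => aba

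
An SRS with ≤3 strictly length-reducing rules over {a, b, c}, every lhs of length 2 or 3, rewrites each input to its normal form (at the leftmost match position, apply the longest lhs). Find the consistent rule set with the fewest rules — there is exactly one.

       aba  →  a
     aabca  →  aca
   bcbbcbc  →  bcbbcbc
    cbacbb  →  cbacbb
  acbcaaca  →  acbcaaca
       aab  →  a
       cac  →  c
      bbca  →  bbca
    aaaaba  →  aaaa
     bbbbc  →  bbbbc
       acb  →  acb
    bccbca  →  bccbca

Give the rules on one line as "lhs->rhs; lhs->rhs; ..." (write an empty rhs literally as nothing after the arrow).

ab->; cac->c

  | aba => a
  | aabca => aca
  | bcbbcbc
  | cbacbb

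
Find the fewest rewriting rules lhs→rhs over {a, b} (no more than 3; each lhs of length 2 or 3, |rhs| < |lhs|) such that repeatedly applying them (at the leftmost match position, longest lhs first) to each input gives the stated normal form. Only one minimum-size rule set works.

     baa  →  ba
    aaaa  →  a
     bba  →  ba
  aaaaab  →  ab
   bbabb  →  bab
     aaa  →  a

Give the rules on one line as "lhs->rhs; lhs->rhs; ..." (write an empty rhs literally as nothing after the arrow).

  | baa => ba
  | aaaa => aaa => aa => a
  | bba => ba
  | aaaaab => aaaab => aaab => aab => ab

aa->a; bb->b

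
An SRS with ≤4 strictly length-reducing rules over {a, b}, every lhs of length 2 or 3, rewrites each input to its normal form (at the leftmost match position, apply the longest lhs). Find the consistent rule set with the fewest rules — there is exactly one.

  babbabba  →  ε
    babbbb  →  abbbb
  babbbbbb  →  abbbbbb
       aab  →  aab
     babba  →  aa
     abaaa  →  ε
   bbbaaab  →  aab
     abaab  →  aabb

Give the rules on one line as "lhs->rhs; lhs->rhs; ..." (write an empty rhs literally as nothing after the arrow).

aaa->; ba->a; baa->ab

  | babbabba => abbabba => ababba => aabba => aaba => aaa => ε
  | babbbb => abbbb
  | babbbbbb => abbbbbb
  | aab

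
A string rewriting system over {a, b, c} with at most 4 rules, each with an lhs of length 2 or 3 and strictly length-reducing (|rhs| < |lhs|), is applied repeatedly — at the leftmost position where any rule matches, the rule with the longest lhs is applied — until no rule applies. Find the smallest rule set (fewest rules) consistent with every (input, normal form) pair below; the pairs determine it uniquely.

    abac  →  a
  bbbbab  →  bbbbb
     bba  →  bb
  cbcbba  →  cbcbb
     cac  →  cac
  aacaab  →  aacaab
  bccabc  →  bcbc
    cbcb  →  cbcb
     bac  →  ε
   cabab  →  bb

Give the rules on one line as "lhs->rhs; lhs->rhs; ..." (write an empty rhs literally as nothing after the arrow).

ba->b; bac->; cab->b

  | abac => a
  | bbbbab => bbbbb
  | bba => bb
  | cbcbba => cbcbb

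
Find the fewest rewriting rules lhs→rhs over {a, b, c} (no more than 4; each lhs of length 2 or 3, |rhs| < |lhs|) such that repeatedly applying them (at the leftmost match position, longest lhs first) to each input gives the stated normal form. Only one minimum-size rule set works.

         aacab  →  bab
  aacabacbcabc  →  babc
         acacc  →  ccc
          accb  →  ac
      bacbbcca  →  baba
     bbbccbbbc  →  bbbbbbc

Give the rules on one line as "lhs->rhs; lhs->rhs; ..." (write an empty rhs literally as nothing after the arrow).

aac->b; aca->c; bcc->b; cb->

  | aacab => bab
  | aacabacbcabc => babacbcabc => babacabc => babcbc => babc
  | acacc => ccc
  | accb => ac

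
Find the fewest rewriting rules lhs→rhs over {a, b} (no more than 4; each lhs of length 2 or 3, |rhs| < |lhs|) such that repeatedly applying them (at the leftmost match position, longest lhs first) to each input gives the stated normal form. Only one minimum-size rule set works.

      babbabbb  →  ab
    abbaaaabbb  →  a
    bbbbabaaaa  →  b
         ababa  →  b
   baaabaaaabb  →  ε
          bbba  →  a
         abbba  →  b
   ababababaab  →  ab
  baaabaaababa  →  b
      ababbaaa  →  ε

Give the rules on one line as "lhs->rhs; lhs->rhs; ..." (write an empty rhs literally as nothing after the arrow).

  | babbabbb => abbabbb => ababbb => aabbb => bbbb => bab => ab
  | abbaaaabbb => abaaabbb => aaabbb => babbb => abbb => aba => a
  | bbbbabaaaa => bababaaaa => ababaaaa => aabaaaa => bbaaaa => baaa => aa => b
  | ababa => aaba => bba => b

aa->b; ba->; bab->ab; bbb->ba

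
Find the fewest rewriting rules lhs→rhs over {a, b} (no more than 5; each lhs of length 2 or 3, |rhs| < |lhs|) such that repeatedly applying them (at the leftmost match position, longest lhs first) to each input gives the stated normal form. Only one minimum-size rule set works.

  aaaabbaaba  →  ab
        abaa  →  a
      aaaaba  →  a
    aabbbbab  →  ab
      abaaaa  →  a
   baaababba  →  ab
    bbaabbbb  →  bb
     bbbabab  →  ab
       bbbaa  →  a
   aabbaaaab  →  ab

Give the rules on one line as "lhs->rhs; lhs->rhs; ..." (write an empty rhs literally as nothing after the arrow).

aa->a; ba->; baa->; bbb->

  | aaaabbaaba => aaabbaaba => aabbaaba => abbaaba => abba => ab
  | abaa => a
  | aaaaba => aaaba => aaba => aba => a
  | aabbbbab => abbbbab => abab => ab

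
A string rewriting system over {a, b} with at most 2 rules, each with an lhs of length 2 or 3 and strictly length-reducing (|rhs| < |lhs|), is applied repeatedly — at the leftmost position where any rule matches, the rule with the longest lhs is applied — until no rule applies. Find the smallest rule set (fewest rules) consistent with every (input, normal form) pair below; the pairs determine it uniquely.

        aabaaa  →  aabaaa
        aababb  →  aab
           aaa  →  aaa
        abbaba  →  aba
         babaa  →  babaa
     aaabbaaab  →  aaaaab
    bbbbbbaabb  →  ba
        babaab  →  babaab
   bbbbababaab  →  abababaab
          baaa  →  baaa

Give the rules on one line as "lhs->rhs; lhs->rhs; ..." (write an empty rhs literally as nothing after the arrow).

abb->; bbb->a

  | aabaaa
  | aababb => aab
  | aaa
  | abbaba => aba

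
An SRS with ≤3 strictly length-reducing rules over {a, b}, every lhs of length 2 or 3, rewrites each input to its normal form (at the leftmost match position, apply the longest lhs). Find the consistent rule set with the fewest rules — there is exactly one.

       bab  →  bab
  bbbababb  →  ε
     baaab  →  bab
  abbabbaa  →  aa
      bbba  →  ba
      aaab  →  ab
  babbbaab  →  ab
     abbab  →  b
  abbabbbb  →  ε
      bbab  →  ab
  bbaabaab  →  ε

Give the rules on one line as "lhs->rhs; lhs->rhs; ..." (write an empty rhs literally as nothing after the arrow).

aab->b; aba->b; bb->

  | bab
  | bbbababb => bababb => bbbb => bb => ε
  | baaab => bab
  | abbabbaa => aabbaa => bbaa => aa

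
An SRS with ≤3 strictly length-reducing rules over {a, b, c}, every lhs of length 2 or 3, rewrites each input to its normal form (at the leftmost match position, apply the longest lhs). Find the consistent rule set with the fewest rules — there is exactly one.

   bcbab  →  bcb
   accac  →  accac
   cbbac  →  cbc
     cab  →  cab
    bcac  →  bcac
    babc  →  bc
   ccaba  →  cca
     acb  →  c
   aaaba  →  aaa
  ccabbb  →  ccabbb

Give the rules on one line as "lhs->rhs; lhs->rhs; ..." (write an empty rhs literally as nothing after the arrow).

  | bcbab => bcb
  | accac
  | cbbac => cbc
  | cab

acb->c; ba->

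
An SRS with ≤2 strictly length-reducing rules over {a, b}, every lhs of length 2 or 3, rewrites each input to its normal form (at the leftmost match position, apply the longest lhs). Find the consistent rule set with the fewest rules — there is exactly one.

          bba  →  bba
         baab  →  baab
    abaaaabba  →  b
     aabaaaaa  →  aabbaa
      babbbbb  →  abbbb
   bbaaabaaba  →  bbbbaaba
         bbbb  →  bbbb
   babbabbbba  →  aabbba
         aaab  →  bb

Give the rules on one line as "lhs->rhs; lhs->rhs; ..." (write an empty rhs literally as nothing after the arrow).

  | bba
  | baab
  | abaaaabba => abbabba => ababa => aaa => b
  | aabaaaaa => aabbaa

aaa->b; bab->a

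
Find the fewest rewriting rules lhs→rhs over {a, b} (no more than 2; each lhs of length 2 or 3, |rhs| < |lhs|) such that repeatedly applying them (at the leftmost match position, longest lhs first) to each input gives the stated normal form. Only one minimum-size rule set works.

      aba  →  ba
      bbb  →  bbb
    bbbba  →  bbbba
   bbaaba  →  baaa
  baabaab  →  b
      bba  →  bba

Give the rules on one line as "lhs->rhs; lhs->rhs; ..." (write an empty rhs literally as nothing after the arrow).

  | aba => ba
  | bbb
  | bbbba
  | bbaaba => bbaba => baaa

ab->b; bab->aa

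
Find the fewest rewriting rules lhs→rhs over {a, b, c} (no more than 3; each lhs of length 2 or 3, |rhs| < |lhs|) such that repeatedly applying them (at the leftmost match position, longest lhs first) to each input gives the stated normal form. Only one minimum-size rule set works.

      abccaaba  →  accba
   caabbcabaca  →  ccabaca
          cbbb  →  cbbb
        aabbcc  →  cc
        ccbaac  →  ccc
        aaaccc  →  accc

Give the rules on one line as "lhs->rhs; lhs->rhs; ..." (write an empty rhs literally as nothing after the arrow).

aa->; bc->c

  | abccaaba => accaaba => accba
  | caabbcabaca => cbbcabaca => cbcabaca => ccabaca
  | cbbb
  | aabbcc => bbcc => bcc => cc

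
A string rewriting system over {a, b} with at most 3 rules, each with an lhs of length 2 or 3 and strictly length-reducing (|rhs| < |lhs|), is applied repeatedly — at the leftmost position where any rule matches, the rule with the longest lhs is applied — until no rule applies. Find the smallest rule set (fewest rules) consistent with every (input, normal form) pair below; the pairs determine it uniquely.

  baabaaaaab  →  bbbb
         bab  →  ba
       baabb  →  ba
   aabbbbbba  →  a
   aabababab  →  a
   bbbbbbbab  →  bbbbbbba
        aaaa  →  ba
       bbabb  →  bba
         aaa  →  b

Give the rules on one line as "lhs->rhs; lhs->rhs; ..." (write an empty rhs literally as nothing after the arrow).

  | baabaaaaab => babaaaaab => baaaaaab => bbaaab => bbbb
  | bab => ba
  | baabb => babb => bab => ba
  | aabbbbbba => abbbbbba => abbbbba => abbbba => abbba => abba => aba => aa => a

aa->a; aaa->b; ab->a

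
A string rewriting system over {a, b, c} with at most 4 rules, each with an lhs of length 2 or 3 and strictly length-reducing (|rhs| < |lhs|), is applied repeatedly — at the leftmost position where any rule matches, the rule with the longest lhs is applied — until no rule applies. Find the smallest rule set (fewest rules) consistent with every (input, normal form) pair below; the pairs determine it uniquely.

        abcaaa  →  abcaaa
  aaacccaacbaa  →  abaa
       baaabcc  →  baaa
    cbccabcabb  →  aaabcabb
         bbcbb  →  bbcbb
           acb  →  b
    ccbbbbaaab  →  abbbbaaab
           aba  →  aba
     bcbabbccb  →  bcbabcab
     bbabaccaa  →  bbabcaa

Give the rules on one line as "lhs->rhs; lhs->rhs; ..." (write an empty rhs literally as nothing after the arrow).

ac->; bcc->ca; cc->a

  | abcaaa
  | aaacccaacbaa => aaccaacbaa => acaacbaa => aacbaa => abaa
  | baaabcc => baaaca => baaa
  | cbccabcabb => ccaabcabb => aaabcabb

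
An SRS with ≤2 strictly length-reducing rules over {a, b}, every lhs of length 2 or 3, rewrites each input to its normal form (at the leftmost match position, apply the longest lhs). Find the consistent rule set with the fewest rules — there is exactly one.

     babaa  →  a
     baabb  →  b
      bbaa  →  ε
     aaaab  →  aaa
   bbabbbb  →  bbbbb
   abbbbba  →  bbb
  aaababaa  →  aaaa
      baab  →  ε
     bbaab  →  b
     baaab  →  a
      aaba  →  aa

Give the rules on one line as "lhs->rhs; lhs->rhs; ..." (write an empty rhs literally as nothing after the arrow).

  | babaa => baa => a
  | baabb => abb => b
  | bbaa => ba => ε
  | aaaab => aaa

ab->; ba->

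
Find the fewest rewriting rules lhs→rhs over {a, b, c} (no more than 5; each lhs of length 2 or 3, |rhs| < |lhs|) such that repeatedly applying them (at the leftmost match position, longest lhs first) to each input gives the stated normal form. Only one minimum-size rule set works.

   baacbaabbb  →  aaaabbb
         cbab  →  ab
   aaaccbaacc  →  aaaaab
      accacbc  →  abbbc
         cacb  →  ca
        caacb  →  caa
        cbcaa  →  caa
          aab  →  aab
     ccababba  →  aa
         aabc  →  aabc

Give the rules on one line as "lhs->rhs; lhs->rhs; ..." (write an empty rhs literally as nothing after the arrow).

  | baacbaabbb => aacbaabbb => aaaabbb
  | cbab => ab
  | aaaccbaacc => aaabbaacc => aaabaacc => aaaaacc => aaaaab
  | accacbc => abccbc => abbbc

ba->a; cb->; cc->b; cca->bc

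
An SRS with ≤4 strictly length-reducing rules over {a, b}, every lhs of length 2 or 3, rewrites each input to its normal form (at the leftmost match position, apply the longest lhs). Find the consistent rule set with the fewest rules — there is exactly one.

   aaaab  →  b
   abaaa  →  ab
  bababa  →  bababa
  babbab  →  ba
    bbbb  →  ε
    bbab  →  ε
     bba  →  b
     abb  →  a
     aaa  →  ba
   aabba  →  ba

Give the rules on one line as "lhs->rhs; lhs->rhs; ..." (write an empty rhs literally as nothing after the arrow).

  | aaaab => baab => bbb => b
  | abaaa => abba => ab
  | bababa
  | babbab => babb => ba

aa->b; bb->; bba->b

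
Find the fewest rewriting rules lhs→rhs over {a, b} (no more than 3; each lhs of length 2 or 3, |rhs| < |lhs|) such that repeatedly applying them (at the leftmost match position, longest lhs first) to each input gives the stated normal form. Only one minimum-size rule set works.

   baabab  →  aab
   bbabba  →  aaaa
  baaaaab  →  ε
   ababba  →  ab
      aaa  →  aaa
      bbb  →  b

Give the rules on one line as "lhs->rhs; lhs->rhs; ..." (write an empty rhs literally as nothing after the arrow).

  | baabab => babab => bbab => aab
  | bbabba => aabba => aaaa
  | baaaaab => baaaab => baaab => baab => bab => bb => ε
  | ababba => abbba => aba => ab

ba->b; bb->; bba->aa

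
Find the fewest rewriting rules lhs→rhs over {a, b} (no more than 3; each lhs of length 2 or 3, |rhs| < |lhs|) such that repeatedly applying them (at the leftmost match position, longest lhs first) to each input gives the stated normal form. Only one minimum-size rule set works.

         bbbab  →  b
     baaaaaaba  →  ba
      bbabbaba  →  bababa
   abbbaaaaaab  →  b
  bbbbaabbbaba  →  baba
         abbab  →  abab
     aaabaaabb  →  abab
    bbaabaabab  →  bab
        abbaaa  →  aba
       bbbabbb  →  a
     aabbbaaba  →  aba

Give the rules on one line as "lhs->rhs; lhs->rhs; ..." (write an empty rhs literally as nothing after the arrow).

  | bbbab => aab => b
  | baaaaaaba => baaaaba => baaba => bba => ba
  | bbabbaba => babbaba => bababa
  | abbbaaaaaab => aaaaaaaab => aaaaaab => aaaab => aab => b

aa->; bb->b; bbb->a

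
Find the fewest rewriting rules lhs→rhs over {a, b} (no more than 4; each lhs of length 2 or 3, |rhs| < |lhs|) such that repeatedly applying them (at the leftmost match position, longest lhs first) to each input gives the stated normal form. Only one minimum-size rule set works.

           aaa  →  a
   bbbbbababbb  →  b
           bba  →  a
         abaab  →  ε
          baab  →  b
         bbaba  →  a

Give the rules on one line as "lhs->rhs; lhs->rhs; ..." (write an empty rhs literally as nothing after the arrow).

aa->a; ab->; bb->

  | aaa => aa => a
  | bbbbbababbb => bbbababbb => bababbb => babbb => bbb => b
  | bba => a
  | abaab => aab => ab => ε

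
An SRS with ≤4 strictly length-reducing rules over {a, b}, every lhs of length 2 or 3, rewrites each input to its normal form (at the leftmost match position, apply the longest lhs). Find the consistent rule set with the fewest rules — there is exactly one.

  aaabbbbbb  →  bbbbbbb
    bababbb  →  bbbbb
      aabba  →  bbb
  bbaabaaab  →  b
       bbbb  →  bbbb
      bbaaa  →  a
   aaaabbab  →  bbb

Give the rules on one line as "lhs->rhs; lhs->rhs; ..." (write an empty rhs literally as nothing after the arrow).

  | aaabbbbbb => babbbbbb => bbbbbbb
  | bababbb => bbabbb => bbbbb
  | aabba => bbba => bbb
  | bbaabaaab => babaaab => bbaaab => baab => ab => b

aa->b; ab->b; ba->b; baa->a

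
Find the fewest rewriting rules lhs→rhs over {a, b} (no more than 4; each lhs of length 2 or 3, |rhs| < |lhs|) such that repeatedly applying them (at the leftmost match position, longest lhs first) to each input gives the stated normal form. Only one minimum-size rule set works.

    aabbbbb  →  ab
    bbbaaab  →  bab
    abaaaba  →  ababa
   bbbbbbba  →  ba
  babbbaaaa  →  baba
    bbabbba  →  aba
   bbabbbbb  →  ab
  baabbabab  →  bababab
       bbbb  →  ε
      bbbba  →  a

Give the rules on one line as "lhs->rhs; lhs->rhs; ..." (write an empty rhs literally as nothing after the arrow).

aa->a; abb->ab; bb->

  | aabbbbb => abbbbb => abbbb => abbb => abb => ab
  | bbbaaab => baaab => baab => bab
  | abaaaba => abaaba => ababa
  | bbbbbbba => bbbbba => bbba => ba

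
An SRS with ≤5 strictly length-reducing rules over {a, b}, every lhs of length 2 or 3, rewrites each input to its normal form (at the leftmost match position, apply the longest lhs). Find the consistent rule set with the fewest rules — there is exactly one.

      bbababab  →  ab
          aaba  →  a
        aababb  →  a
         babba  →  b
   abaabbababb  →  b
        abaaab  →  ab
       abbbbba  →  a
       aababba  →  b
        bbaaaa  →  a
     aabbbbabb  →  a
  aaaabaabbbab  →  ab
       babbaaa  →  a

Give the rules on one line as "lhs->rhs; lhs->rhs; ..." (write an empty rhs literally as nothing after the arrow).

  | bbababab => ababab => aabab => bbab => ab
  | aaba => bba => a
  | aababb => bbabb => abb => a
  | babba => abba => aa => b

aa->b; ba->; bab->ab; bb->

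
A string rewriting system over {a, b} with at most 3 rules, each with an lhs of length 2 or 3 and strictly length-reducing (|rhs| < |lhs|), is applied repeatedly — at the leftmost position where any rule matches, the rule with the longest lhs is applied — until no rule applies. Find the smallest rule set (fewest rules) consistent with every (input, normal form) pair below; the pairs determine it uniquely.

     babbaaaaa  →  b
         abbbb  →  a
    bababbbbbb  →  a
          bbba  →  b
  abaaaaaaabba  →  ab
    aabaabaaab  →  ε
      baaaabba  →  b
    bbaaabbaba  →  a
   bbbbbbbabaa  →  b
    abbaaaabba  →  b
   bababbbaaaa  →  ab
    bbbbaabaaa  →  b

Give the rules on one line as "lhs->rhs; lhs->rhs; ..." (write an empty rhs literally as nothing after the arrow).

aa->b; ba->b; bb->

  | babbaaaaa => bbbaaaaa => baaaaa => baaaa => baaa => baa => ba => b
  | abbbb => abb => a
  | bababbbbbb => bbabbbbbb => abbbbbb => abbbb => abb => a
  | bbba => ba => b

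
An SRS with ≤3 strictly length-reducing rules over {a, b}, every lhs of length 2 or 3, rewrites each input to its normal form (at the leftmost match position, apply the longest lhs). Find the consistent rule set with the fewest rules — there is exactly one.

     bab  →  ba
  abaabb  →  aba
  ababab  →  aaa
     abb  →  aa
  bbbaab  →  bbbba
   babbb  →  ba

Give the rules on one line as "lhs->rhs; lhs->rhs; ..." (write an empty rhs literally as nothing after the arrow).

  | bab => ba
  | abaabb => abbab => aaab => aba
  | ababab => abaab => abba => aaa
  | abb => aa

aab->ba; abb->aa; bab->ba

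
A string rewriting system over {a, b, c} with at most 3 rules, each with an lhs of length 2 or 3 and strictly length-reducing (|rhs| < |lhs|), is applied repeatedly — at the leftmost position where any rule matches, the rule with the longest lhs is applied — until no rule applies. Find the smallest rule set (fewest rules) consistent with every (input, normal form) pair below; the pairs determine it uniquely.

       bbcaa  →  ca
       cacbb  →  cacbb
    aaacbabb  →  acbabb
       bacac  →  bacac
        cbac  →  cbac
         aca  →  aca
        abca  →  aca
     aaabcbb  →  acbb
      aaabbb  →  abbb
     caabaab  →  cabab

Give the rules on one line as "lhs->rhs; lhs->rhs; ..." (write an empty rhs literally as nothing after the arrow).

aa->a; bc->c

  | bbcaa => bcaa => caa => ca
  | cacbb
  | aaacbabb => aacbabb => acbabb
  | bacac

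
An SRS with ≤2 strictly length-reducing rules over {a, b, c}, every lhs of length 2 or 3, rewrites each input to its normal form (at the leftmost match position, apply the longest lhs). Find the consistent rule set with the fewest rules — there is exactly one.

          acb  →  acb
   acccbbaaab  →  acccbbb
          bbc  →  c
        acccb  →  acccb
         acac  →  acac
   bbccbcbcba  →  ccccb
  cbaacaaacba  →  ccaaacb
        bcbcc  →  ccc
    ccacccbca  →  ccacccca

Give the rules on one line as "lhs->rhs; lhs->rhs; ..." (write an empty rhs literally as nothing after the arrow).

  | acb
  | acccbbaaab => acccbbaab => acccbbab => acccbbb
  | bbc => bc => c
  | acccb

ba->b; bc->c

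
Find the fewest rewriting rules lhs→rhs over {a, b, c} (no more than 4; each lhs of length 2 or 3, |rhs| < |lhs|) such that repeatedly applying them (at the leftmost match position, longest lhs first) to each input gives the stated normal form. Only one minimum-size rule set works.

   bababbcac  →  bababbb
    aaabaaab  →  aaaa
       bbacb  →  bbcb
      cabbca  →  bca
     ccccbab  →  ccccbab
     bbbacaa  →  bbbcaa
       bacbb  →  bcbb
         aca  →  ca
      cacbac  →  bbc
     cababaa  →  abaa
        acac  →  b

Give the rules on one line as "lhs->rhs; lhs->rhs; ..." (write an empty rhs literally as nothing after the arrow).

aab->a; ac->c; cab->; cac->b

  | bababbcac => bababbb
  | aaabaaab => aaaaab => aaaa
  | bbacb => bbcb
  | cabbca => bca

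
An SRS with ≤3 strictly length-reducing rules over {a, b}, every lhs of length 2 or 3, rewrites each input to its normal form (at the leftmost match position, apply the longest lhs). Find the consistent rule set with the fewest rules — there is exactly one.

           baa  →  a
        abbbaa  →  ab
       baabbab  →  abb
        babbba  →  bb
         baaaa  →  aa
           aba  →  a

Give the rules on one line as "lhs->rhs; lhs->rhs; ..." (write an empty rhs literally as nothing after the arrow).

  | baa => a
  | abbbaa => abba => ab
  | baabbab => abbab => abb
  | babbba => bbba => bb

aaa->aa; ba->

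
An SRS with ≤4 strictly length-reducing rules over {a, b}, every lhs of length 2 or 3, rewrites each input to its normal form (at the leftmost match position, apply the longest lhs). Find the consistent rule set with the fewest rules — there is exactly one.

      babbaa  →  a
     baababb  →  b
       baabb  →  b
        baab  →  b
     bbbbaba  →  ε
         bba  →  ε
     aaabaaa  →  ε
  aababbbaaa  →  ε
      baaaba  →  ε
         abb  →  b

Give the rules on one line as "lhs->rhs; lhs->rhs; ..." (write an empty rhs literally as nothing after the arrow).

aa->; ab->b; ba->; bb->b

  | babbaa => bbaa => baa => a
  | baababb => ababb => babb => bb => b
  | baabb => abb => bb => b
  | baab => ab => b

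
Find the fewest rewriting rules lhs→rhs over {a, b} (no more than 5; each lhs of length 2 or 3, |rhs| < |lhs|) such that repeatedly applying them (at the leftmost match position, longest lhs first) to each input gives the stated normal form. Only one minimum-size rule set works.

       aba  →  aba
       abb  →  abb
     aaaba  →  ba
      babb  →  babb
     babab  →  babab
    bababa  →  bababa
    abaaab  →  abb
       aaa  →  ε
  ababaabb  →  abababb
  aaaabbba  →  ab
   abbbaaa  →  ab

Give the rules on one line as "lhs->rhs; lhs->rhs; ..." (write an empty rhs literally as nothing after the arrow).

  | aba
  | abb
  | aaaba => ba
  | babb

aa->; aaa->; aab->ab; bba->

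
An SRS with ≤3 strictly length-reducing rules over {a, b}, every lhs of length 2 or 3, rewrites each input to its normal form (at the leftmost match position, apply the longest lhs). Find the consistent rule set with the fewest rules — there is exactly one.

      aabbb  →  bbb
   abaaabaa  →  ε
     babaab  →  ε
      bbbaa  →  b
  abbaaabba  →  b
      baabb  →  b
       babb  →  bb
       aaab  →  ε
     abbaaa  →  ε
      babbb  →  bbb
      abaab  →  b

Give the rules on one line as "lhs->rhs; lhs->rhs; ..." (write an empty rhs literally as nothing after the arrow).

  | aabbb => bbb
  | abaaabaa => aaabaa => abaa => aa => ε
  | babaab => baab => ab => ε
  | bbbaa => bba => b

aa->; ab->; ba->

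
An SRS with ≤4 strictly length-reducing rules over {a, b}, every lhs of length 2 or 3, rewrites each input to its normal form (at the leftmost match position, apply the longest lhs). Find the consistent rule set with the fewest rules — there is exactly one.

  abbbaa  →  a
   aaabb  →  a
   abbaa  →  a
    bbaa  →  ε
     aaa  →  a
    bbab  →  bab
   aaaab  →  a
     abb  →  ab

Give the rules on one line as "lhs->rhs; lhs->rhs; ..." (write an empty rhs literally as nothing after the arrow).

aa->a; aab->aa; baa->; bb->b

  | abbbaa => abbaa => abaa => a
  | aaabb => aabb => aab => aa => a
  | abbaa => abaa => a
  | bbaa => baa => ε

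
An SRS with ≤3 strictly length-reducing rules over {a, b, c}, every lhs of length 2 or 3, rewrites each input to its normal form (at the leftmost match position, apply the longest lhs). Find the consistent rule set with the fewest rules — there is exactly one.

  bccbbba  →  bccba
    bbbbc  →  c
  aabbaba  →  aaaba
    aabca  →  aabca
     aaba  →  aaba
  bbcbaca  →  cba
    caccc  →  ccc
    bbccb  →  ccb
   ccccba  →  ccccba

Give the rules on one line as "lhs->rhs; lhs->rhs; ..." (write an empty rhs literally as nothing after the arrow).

  | bccbbba => bccba
  | bbbbc => bbc => c
  | aabbaba => aaaba
  | aabca

ac->; bb->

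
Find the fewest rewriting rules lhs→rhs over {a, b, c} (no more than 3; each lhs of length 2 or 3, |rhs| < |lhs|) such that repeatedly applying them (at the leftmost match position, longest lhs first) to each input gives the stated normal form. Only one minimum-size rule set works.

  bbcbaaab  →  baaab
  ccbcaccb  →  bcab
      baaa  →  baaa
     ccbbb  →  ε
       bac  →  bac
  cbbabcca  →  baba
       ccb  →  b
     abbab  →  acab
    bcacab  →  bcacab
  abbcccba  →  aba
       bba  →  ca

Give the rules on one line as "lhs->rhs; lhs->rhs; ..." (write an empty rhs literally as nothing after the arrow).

bb->c; cb->; cc->

  | bbcbaaab => ccbaaab => baaab
  | ccbcaccb => bcaccb => bcab
  | baaa
  | ccbbb => bbb => cb => ε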